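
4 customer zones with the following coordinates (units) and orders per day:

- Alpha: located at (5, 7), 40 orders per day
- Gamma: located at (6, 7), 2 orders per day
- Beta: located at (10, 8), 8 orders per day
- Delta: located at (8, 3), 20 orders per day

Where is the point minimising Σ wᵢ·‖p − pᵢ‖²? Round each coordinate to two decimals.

The minimiser of Σwᵢ‖p−pᵢ‖² is the weighted centroid p* = (Σwᵢpᵢ)/(Σwᵢ).
Σwᵢ = 70.
Σwᵢxᵢ = 40·5 + 2·6 + 8·10 + 20·8 = 452.
Σwᵢyᵢ = 40·7 + 2·7 + 8·8 + 20·3 = 418.
x* = 452/70 = 6.46, y* = 418/70 = 5.97.

(6.46, 5.97)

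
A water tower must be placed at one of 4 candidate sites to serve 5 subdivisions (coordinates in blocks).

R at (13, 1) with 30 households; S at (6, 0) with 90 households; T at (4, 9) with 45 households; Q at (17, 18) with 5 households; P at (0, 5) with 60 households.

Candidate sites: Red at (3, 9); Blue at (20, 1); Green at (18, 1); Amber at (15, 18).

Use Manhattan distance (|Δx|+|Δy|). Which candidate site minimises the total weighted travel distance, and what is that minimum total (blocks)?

Total weighted distance at each candidate:
  Red (3, 9): total = 2200
  Blue (20, 1): total = 4180
  Green (18, 1): total = 3720
  Amber (15, 18): total = 5590
Minimum is at Red with total 2200 blocks.

Red, total 2200 blocks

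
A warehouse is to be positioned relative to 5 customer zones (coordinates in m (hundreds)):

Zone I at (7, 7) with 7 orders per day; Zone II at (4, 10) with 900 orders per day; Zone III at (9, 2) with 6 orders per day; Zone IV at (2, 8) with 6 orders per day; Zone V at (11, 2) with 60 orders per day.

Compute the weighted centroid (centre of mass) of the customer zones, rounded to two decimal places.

The minimiser of Σwᵢ‖p−pᵢ‖² is the weighted centroid p* = (Σwᵢpᵢ)/(Σwᵢ).
Σwᵢ = 979.
Σwᵢxᵢ = 7·7 + 900·4 + 6·9 + 6·2 + 60·11 = 4375.
Σwᵢyᵢ = 7·7 + 900·10 + 6·2 + 6·8 + 60·2 = 9229.
x* = 4375/979 = 4.47, y* = 9229/979 = 9.43.

(4.47, 9.43)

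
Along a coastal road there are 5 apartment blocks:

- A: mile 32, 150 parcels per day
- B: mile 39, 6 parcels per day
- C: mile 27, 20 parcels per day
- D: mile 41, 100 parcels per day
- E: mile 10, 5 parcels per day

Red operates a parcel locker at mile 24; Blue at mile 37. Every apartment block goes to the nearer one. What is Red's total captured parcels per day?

The indifferent point is the midpoint (24+37)/2 = 30.5; apartment blocks left of it (closer to Red at 24) go to Red, those right go to Blue.
  E at 10 (w=5) → Red
  C at 27 (w=20) → Red
  A at 32 (w=150) → Blue
  B at 39 (w=6) → Blue
  D at 41 (w=100) → Blue
Red captures 25; Blue captures 256.

25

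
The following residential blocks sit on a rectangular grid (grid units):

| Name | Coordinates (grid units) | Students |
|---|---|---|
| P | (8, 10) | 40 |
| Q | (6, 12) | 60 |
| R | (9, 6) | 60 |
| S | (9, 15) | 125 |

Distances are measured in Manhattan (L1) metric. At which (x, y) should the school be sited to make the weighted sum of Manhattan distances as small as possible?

(9, 12)

Manhattan distance separates: Σwᵢ(|x−xᵢ|+|y−yᵢ|) = Σwᵢ|x−xᵢ| + Σwᵢ|y−yᵢ|, so x and y are optimised independently as 1-D weighted medians.
Total weight W = 285; half = 142.5.
x-coordinate, sorted with cumulative weight:
  x=6 (Q, w=60) cum 60
  x=8 (P, w=40) cum 100
  x=9 (R, w=60) cum 160  ← median
  x=9 (S, w=125) cum 285
⇒ x* = 9
y-coordinate, sorted with cumulative weight:
  y=6 (R, w=60) cum 60
  y=10 (P, w=40) cum 100
  y=12 (Q, w=60) cum 160  ← median
  y=15 (S, w=125) cum 285
⇒ y* = 12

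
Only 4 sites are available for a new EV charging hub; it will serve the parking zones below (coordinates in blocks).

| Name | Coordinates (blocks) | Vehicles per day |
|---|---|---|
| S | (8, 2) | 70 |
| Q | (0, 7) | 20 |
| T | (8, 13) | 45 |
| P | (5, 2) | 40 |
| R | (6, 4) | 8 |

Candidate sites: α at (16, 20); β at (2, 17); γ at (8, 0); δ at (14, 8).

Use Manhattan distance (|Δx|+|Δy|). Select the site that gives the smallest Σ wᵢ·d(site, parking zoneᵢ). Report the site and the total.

γ, total 1273 blocks

Total weighted distance at each candidate:
  α (16, 20): total = 4443
  β (2, 17): total = 3016
  γ (8, 0): total = 1273
  δ (14, 8): total = 2331
Minimum is at γ with total 1273 blocks.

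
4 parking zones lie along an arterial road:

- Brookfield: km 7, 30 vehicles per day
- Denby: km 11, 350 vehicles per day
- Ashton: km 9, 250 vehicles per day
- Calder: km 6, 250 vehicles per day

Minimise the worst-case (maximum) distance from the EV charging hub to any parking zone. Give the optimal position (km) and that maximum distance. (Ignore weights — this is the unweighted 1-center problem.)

The 1-center on a line is the midpoint of the two extreme points: leftmost at 6, rightmost at 11.
Optimal location = (6 + 11)/2 = 8.5; maximum distance = (11 − 6)/2 = 2.5.

location 8.5, max distance 2.5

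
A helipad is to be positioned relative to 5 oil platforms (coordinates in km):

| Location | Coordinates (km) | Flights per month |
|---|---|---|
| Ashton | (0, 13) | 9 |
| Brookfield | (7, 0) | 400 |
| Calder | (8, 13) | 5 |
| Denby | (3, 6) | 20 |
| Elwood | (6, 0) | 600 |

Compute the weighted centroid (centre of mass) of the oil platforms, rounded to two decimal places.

The minimiser of Σwᵢ‖p−pᵢ‖² is the weighted centroid p* = (Σwᵢpᵢ)/(Σwᵢ).
Σwᵢ = 1034.
Σwᵢxᵢ = 9·0 + 400·7 + 5·8 + 20·3 + 600·6 = 6500.
Σwᵢyᵢ = 9·13 + 400·0 + 5·13 + 20·6 + 600·0 = 302.
x* = 6500/1034 = 6.29, y* = 302/1034 = 0.29.

(6.29, 0.29)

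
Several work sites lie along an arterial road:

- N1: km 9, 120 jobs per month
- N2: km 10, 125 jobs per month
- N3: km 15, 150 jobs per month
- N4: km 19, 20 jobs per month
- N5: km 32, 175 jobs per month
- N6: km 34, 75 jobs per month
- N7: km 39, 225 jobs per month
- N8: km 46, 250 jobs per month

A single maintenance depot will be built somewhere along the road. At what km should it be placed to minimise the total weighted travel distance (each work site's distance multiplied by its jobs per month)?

For a sum of weighted absolute distances on a line, the optimum is the weighted median (not the mean). Total weight W = 1140; half-weight = 570.
Sort by position and accumulate weight:
  km 9 (N1, w=120) → cum 120
  km 10 (N2, w=125) → cum 245
  km 15 (N3, w=150) → cum 395
  km 19 (N4, w=20) → cum 415
  km 32 (N5, w=175) → cum 590  ≥ 570 → median here
  km 34 (N6, w=75) → cum 665
  km 39 (N7, w=225) → cum 890
  km 46 (N8, w=250) → cum 1140
Optimal location: km 32.

x = 32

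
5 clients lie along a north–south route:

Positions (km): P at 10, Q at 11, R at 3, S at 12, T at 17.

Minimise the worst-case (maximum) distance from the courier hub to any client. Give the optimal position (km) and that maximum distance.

The 1-center on a line is the midpoint of the two extreme points: leftmost at 3, rightmost at 17.
Optimal location = (3 + 17)/2 = 10; maximum distance = (17 − 3)/2 = 7.

location 10, max distance 7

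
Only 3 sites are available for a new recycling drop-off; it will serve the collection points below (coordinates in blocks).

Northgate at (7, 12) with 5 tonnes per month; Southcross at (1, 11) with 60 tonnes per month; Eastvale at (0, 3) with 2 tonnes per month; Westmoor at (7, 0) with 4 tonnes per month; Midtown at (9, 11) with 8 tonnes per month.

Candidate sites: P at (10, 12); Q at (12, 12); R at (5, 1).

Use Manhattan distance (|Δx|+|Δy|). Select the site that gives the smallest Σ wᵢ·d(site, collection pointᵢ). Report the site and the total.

Total weighted distance at each candidate:
  P (10, 12): total = 729
  Q (12, 12): total = 887
  R (5, 1): total = 1043
Minimum is at P with total 729 blocks.

P, total 729 blocks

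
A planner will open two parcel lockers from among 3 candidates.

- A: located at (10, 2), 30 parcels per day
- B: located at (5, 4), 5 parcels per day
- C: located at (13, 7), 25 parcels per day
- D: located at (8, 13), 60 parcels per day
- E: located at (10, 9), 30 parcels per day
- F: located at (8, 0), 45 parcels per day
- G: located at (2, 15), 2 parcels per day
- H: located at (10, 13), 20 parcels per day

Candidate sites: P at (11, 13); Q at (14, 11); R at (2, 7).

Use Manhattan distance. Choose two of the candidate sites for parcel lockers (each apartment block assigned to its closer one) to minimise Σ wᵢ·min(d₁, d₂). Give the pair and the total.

Evaluate every pair (each demand assigned to the nearer of the two):
  {P, R}: total = 1541
  {P, Q}: total = 1652
  {Q, R}: total = 1926
Best pair: {P, R} with total 1541.

{P, R}, total 1541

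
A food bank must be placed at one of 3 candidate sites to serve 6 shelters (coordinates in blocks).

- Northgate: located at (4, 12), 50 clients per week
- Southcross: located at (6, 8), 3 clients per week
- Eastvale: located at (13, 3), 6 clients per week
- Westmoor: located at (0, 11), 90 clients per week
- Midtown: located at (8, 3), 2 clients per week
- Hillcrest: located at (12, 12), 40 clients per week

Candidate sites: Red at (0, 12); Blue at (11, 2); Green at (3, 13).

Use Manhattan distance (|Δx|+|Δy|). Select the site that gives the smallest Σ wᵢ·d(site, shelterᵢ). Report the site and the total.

Total weighted distance at each candidate:
  Red (0, 12): total = 966
  Blue (11, 2): total = 3149
  Green (3, 13): total = 1124
Minimum is at Red with total 966 blocks.

Red, total 966 blocks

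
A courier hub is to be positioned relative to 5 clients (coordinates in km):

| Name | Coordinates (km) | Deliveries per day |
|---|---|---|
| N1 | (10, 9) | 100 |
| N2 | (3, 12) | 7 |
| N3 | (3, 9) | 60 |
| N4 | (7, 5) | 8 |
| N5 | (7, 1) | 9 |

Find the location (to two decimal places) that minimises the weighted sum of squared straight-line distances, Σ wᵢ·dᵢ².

(7.17, 8.55)

The minimiser of Σwᵢ‖p−pᵢ‖² is the weighted centroid p* = (Σwᵢpᵢ)/(Σwᵢ).
Σwᵢ = 184.
Σwᵢxᵢ = 100·10 + 7·3 + 60·3 + 8·7 + 9·7 = 1320.
Σwᵢyᵢ = 100·9 + 7·12 + 60·9 + 8·5 + 9·1 = 1573.
x* = 1320/184 = 7.17, y* = 1573/184 = 8.55.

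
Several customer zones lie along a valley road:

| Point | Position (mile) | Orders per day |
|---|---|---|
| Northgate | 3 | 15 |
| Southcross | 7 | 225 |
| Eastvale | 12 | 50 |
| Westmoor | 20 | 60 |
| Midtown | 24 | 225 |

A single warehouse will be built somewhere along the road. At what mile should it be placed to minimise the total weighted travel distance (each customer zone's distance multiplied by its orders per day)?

x = 12

For a sum of weighted absolute distances on a line, the optimum is the weighted median (not the mean). Total weight W = 575; half-weight = 287.5.
Sort by position and accumulate weight:
  mile 3 (Northgate, w=15) → cum 15
  mile 7 (Southcross, w=225) → cum 240
  mile 12 (Eastvale, w=50) → cum 290  ≥ 287.5 → median here
  mile 20 (Westmoor, w=60) → cum 350
  mile 24 (Midtown, w=225) → cum 575
Optimal location: mile 12.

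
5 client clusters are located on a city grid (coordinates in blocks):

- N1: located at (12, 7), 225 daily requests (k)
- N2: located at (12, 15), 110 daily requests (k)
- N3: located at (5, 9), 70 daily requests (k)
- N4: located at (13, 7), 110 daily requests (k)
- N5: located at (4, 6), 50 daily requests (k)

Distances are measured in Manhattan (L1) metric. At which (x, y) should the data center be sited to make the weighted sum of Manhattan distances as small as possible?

Manhattan distance separates: Σwᵢ(|x−xᵢ|+|y−yᵢ|) = Σwᵢ|x−xᵢ| + Σwᵢ|y−yᵢ|, so x and y are optimised independently as 1-D weighted medians.
Total weight W = 565; half = 282.5.
x-coordinate, sorted with cumulative weight:
  x=4 (N5, w=50) cum 50
  x=5 (N3, w=70) cum 120
  x=12 (N1, w=225) cum 345  ← median
  x=12 (N2, w=110) cum 455
  x=13 (N4, w=110) cum 565
⇒ x* = 12
y-coordinate, sorted with cumulative weight:
  y=6 (N5, w=50) cum 50
  y=7 (N1, w=225) cum 275
  y=7 (N4, w=110) cum 385  ← median
  y=9 (N3, w=70) cum 455
  y=15 (N2, w=110) cum 565
⇒ y* = 7

(12, 7)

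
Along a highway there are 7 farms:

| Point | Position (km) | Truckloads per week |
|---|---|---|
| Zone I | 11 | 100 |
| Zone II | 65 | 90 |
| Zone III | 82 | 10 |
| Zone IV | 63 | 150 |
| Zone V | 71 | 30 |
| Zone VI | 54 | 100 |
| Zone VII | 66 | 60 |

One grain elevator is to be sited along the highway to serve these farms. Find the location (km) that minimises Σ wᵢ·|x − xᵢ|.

x = 63

For a sum of weighted absolute distances on a line, the optimum is the weighted median (not the mean). Total weight W = 540; half-weight = 270.
Sort by position and accumulate weight:
  km 11 (Zone I, w=100) → cum 100
  km 54 (Zone VI, w=100) → cum 200
  km 63 (Zone IV, w=150) → cum 350  ≥ 270 → median here
  km 65 (Zone II, w=90) → cum 440
  km 66 (Zone VII, w=60) → cum 500
  km 71 (Zone V, w=30) → cum 530
  km 82 (Zone III, w=10) → cum 540
Optimal location: km 63.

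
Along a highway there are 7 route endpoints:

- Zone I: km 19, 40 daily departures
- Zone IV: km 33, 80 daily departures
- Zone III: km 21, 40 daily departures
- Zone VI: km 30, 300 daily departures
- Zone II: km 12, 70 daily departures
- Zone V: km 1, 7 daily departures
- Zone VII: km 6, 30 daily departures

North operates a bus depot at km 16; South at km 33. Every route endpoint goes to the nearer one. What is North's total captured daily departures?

The indifferent point is the midpoint (16+33)/2 = 24.5; route endpoints left of it (closer to North at 16) go to North, those right go to South.
  Zone V at 1 (w=7) → North
  Zone VII at 6 (w=30) → North
  Zone II at 12 (w=70) → North
  Zone I at 19 (w=40) → North
  Zone III at 21 (w=40) → North
  Zone VI at 30 (w=300) → South
  Zone IV at 33 (w=80) → South
North captures 187; South captures 380.

187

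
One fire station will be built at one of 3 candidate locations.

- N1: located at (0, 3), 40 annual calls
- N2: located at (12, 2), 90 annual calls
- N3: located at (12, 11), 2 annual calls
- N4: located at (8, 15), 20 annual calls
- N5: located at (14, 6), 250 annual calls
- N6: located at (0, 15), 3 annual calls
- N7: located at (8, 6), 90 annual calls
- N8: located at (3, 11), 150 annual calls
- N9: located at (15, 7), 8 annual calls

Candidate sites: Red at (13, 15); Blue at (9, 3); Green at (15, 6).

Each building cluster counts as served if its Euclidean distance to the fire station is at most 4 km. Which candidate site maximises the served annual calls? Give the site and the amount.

Green, covering 258

Coverage radius r = 4 km; a point is covered iff (Δx)²+(Δy)² ≤ 4² = 16.
  Red (13, 15): covers {none} → 0
  Blue (9, 3): covers {N2, N7} → 180
  Green (15, 6): covers {N5, N9} → 258
Maximum coverage at Green: 258 annual calls.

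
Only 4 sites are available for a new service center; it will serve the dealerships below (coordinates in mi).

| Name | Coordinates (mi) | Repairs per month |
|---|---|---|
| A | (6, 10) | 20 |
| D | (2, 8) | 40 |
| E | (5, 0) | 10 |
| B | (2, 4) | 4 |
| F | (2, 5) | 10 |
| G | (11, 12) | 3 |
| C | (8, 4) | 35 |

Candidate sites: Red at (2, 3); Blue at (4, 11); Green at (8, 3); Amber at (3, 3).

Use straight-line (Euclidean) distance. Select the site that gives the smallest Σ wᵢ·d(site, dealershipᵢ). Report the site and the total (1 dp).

Total weighted distance at each candidate:
  Red (2, 3): total = 678.8
  Blue (4, 11): total = 695.2
  Green (8, 3): total = 651.5
  Amber (3, 3): total = 634.9
Minimum is at Amber with total 634.9 mi.

Amber, total 634.9 mi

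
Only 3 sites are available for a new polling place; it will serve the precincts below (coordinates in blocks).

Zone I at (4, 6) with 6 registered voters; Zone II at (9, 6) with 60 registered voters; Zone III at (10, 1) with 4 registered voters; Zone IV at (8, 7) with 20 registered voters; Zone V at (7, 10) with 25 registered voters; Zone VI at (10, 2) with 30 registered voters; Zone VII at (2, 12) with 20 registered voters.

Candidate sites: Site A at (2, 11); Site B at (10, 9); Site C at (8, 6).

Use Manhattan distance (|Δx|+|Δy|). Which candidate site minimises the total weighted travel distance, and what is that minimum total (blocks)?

Site C, total 677 blocks

Total weighted distance at each candidate:
  Site A (2, 11): total = 1714
  Site B (10, 9): total = 936
  Site C (8, 6): total = 677
Minimum is at Site C with total 677 blocks.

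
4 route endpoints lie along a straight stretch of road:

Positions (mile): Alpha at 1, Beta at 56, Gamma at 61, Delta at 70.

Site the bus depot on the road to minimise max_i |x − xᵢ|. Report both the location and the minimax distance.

location 35.5, max distance 34.5

The 1-center on a line is the midpoint of the two extreme points: leftmost at 1, rightmost at 70.
Optimal location = (1 + 70)/2 = 35.5; maximum distance = (70 − 1)/2 = 34.5.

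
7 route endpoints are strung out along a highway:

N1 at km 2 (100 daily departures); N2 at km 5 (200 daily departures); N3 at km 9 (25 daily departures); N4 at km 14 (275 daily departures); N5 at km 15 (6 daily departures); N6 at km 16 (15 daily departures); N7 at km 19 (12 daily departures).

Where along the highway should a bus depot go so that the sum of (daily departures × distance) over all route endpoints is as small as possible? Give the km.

For a sum of weighted absolute distances on a line, the optimum is the weighted median (not the mean). Total weight W = 633; half-weight = 316.5.
Sort by position and accumulate weight:
  km 2 (N1, w=100) → cum 100
  km 5 (N2, w=200) → cum 300
  km 9 (N3, w=25) → cum 325  ≥ 316.5 → median here
  km 14 (N4, w=275) → cum 600
  km 15 (N5, w=6) → cum 606
  km 16 (N6, w=15) → cum 621
  km 19 (N7, w=12) → cum 633
Optimal location: km 9.

x = 9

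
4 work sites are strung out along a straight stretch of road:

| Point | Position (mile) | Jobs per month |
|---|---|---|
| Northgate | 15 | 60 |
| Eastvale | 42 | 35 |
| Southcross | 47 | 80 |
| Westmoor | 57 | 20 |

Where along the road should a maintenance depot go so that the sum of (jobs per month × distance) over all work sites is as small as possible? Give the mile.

x = 47

For a sum of weighted absolute distances on a line, the optimum is the weighted median (not the mean). Total weight W = 195; half-weight = 97.5.
Sort by position and accumulate weight:
  mile 15 (Northgate, w=60) → cum 60
  mile 42 (Eastvale, w=35) → cum 95
  mile 47 (Southcross, w=80) → cum 175  ≥ 97.5 → median here
  mile 57 (Westmoor, w=20) → cum 195
Optimal location: mile 47.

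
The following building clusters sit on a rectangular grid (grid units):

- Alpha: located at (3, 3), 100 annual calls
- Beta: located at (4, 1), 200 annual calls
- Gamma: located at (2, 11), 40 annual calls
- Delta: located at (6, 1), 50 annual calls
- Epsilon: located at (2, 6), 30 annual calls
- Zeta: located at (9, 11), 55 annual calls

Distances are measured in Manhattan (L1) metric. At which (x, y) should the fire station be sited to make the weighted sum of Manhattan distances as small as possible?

(4, 1)

Manhattan distance separates: Σwᵢ(|x−xᵢ|+|y−yᵢ|) = Σwᵢ|x−xᵢ| + Σwᵢ|y−yᵢ|, so x and y are optimised independently as 1-D weighted medians.
Total weight W = 475; half = 237.5.
x-coordinate, sorted with cumulative weight:
  x=2 (Gamma, w=40) cum 40
  x=2 (Epsilon, w=30) cum 70
  x=3 (Alpha, w=100) cum 170
  x=4 (Beta, w=200) cum 370  ← median
  x=6 (Delta, w=50) cum 420
  x=9 (Zeta, w=55) cum 475
⇒ x* = 4
y-coordinate, sorted with cumulative weight:
  y=1 (Beta, w=200) cum 200
  y=1 (Delta, w=50) cum 250  ← median
  y=3 (Alpha, w=100) cum 350
  y=6 (Epsilon, w=30) cum 380
  y=11 (Gamma, w=40) cum 420
  y=11 (Zeta, w=55) cum 475
⇒ y* = 1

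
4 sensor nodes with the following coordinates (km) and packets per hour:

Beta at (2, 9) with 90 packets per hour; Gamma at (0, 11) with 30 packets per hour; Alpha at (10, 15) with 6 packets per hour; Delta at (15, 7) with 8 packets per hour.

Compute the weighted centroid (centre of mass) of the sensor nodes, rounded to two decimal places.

The minimiser of Σwᵢ‖p−pᵢ‖² is the weighted centroid p* = (Σwᵢpᵢ)/(Σwᵢ).
Σwᵢ = 134.
Σwᵢxᵢ = 90·2 + 30·0 + 6·10 + 8·15 = 360.
Σwᵢyᵢ = 90·9 + 30·11 + 6·15 + 8·7 = 1286.
x* = 360/134 = 2.69, y* = 1286/134 = 9.60.

(2.69, 9.60)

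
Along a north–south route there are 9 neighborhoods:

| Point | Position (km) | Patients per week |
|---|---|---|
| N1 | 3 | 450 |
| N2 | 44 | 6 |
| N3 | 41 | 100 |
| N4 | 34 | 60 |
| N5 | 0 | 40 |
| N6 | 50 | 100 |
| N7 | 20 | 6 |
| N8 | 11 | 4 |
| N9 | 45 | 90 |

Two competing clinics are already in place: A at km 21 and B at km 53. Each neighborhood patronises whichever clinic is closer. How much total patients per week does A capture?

560

The indifferent point is the midpoint (21+53)/2 = 37; neighborhoods left of it (closer to A at 21) go to A, those right go to B.
  N5 at 0 (w=40) → A
  N1 at 3 (w=450) → A
  N8 at 11 (w=4) → A
  N7 at 20 (w=6) → A
  N4 at 34 (w=60) → A
  N3 at 41 (w=100) → B
  N2 at 44 (w=6) → B
  N9 at 45 (w=90) → B
  N6 at 50 (w=100) → B
A captures 560; B captures 296.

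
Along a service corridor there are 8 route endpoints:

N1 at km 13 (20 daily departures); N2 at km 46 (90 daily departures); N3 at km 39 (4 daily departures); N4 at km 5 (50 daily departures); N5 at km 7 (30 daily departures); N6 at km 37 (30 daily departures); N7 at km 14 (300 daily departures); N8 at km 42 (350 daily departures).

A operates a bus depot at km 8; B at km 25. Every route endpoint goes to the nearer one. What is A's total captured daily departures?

400

The indifferent point is the midpoint (8+25)/2 = 16.5; route endpoints left of it (closer to A at 8) go to A, those right go to B.
  N4 at 5 (w=50) → A
  N5 at 7 (w=30) → A
  N1 at 13 (w=20) → A
  N7 at 14 (w=300) → A
  N6 at 37 (w=30) → B
  N3 at 39 (w=4) → B
  N8 at 42 (w=350) → B
  N2 at 46 (w=90) → B
A captures 400; B captures 474.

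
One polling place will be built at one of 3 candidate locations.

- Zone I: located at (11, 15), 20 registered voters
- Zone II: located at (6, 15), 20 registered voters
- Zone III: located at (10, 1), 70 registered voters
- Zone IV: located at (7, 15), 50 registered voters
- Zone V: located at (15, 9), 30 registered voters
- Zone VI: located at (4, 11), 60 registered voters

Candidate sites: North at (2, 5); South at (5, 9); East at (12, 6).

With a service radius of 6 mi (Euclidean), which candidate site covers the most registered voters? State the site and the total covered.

East, covering 100

Coverage radius r = 6 mi; a point is covered iff (Δx)²+(Δy)² ≤ 6² = 36.
  North (2, 5): covers {none} → 0
  South (5, 9): covers {Zone VI} → 60
  East (12, 6): covers {Zone III, Zone V} → 100
Maximum coverage at East: 100 registered voters.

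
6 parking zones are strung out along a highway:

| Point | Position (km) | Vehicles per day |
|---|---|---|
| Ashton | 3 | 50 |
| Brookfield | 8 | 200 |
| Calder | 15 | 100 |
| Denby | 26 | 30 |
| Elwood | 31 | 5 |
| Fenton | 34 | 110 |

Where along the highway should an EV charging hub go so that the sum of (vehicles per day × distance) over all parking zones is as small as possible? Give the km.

For a sum of weighted absolute distances on a line, the optimum is the weighted median (not the mean). Total weight W = 495; half-weight = 247.5.
Sort by position and accumulate weight:
  km 3 (Ashton, w=50) → cum 50
  km 8 (Brookfield, w=200) → cum 250  ≥ 247.5 → median here
  km 15 (Calder, w=100) → cum 350
  km 26 (Denby, w=30) → cum 380
  km 31 (Elwood, w=5) → cum 385
  km 34 (Fenton, w=110) → cum 495
Optimal location: km 8.

x = 8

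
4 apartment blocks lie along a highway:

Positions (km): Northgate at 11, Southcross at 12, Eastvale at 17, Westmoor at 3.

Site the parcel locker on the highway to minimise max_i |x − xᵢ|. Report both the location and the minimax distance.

location 10, max distance 7

The 1-center on a line is the midpoint of the two extreme points: leftmost at 3, rightmost at 17.
Optimal location = (3 + 17)/2 = 10; maximum distance = (17 − 3)/2 = 7.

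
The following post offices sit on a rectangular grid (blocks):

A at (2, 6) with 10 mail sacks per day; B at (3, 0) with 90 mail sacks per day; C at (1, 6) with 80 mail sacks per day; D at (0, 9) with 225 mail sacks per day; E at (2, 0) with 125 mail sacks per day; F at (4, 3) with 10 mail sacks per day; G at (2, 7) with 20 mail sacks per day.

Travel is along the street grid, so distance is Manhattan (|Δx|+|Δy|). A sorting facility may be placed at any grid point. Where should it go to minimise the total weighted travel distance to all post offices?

Manhattan distance separates: Σwᵢ(|x−xᵢ|+|y−yᵢ|) = Σwᵢ|x−xᵢ| + Σwᵢ|y−yᵢ|, so x and y are optimised independently as 1-D weighted medians.
Total weight W = 560; half = 280.
x-coordinate, sorted with cumulative weight:
  x=0 (D, w=225) cum 225
  x=1 (C, w=80) cum 305  ← median
  x=2 (A, w=10) cum 315
  x=2 (E, w=125) cum 440
  x=2 (G, w=20) cum 460
  x=3 (B, w=90) cum 550
  x=4 (F, w=10) cum 560
⇒ x* = 1
y-coordinate, sorted with cumulative weight:
  y=0 (B, w=90) cum 90
  y=0 (E, w=125) cum 215
  y=3 (F, w=10) cum 225
  y=6 (A, w=10) cum 235
  y=6 (C, w=80) cum 315  ← median
  y=7 (G, w=20) cum 335
  y=9 (D, w=225) cum 560
⇒ y* = 6

(1, 6)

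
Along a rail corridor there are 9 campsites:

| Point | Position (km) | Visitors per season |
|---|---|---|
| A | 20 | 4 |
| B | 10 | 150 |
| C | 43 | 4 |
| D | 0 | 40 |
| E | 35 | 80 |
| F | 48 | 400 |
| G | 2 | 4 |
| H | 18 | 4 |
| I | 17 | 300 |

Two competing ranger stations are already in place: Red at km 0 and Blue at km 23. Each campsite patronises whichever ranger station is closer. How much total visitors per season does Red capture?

194

The indifferent point is the midpoint (0+23)/2 = 11.5; campsites left of it (closer to Red at 0) go to Red, those right go to Blue.
  D at 0 (w=40) → Red
  G at 2 (w=4) → Red
  B at 10 (w=150) → Red
  I at 17 (w=300) → Blue
  H at 18 (w=4) → Blue
  A at 20 (w=4) → Blue
  E at 35 (w=80) → Blue
  C at 43 (w=4) → Blue
  F at 48 (w=400) → Blue
Red captures 194; Blue captures 792.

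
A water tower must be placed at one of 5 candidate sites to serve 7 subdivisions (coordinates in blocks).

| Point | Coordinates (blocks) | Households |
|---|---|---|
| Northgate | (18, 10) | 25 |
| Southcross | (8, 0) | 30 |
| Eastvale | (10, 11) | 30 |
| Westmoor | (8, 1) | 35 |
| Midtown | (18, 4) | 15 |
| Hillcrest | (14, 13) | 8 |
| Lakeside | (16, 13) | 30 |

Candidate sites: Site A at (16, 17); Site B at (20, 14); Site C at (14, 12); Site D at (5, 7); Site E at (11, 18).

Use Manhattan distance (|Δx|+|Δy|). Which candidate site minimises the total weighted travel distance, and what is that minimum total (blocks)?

Site C, total 1713 blocks

Total weighted distance at each candidate:
  Site A (16, 17): total = 2568
  Site B (20, 14): total = 2581
  Site C (14, 12): total = 1713
  Site D (5, 7): total = 2155
  Site E (11, 18): total = 2624
Minimum is at Site C with total 1713 blocks.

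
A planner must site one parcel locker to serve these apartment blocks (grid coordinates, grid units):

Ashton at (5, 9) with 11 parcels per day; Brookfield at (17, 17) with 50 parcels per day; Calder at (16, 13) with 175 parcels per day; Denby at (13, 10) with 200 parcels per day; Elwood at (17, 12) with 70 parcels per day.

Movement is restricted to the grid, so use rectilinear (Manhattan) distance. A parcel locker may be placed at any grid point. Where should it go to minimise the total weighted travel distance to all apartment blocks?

(16, 12)

Manhattan distance separates: Σwᵢ(|x−xᵢ|+|y−yᵢ|) = Σwᵢ|x−xᵢ| + Σwᵢ|y−yᵢ|, so x and y are optimised independently as 1-D weighted medians.
Total weight W = 506; half = 253.
x-coordinate, sorted with cumulative weight:
  x=5 (Ashton, w=11) cum 11
  x=13 (Denby, w=200) cum 211
  x=16 (Calder, w=175) cum 386  ← median
  x=17 (Brookfield, w=50) cum 436
  x=17 (Elwood, w=70) cum 506
⇒ x* = 16
y-coordinate, sorted with cumulative weight:
  y=9 (Ashton, w=11) cum 11
  y=10 (Denby, w=200) cum 211
  y=12 (Elwood, w=70) cum 281  ← median
  y=13 (Calder, w=175) cum 456
  y=17 (Brookfield, w=50) cum 506
⇒ y* = 12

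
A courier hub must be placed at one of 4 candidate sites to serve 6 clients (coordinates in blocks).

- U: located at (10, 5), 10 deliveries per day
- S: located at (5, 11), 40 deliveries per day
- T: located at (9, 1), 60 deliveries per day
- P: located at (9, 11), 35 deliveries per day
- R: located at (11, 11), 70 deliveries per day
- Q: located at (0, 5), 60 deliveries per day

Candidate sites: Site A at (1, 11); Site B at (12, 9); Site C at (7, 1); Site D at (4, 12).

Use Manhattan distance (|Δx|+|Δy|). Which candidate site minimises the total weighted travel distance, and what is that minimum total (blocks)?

Total weighted distance at each candidate:
  Site A (1, 11): total = 2790
  Site B (12, 9): total = 2425
  Site C (7, 1): total = 2730
  Site D (4, 12): total = 2600
Minimum is at Site B with total 2425 blocks.

Site B, total 2425 blocks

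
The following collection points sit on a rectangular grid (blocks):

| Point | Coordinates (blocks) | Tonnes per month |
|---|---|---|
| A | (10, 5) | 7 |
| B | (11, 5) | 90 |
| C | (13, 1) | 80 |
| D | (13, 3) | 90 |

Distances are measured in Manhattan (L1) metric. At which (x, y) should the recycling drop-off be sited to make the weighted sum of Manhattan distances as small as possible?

Manhattan distance separates: Σwᵢ(|x−xᵢ|+|y−yᵢ|) = Σwᵢ|x−xᵢ| + Σwᵢ|y−yᵢ|, so x and y are optimised independently as 1-D weighted medians.
Total weight W = 267; half = 133.5.
x-coordinate, sorted with cumulative weight:
  x=10 (A, w=7) cum 7
  x=11 (B, w=90) cum 97
  x=13 (C, w=80) cum 177  ← median
  x=13 (D, w=90) cum 267
⇒ x* = 13
y-coordinate, sorted with cumulative weight:
  y=1 (C, w=80) cum 80
  y=3 (D, w=90) cum 170  ← median
  y=5 (A, w=7) cum 177
  y=5 (B, w=90) cum 267
⇒ y* = 3

(13, 3)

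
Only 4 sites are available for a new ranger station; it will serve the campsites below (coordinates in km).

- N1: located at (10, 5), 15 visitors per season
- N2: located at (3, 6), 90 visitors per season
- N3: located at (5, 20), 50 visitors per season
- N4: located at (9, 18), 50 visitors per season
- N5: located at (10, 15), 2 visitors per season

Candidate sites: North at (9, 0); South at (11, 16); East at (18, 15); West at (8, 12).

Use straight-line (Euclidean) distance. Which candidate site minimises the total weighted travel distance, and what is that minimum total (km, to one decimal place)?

Total weighted distance at each candidate:
  North (9, 0): total = 2790.0
  South (11, 16): total = 1823.0
  East (18, 15): total = 2953.2
  West (8, 12): total = 1550.7
Minimum is at West with total 1550.7 km.

West, total 1550.7 km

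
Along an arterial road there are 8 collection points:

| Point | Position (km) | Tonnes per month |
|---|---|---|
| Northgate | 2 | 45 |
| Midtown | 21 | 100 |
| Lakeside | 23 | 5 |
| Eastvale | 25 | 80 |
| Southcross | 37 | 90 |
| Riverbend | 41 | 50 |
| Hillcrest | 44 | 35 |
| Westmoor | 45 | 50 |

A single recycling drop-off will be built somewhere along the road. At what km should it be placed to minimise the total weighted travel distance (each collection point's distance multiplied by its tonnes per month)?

For a sum of weighted absolute distances on a line, the optimum is the weighted median (not the mean). Total weight W = 455; half-weight = 227.5.
Sort by position and accumulate weight:
  km 2 (Northgate, w=45) → cum 45
  km 21 (Midtown, w=100) → cum 145
  km 23 (Lakeside, w=5) → cum 150
  km 25 (Eastvale, w=80) → cum 230  ≥ 227.5 → median here
  km 37 (Southcross, w=90) → cum 320
  km 41 (Riverbend, w=50) → cum 370
  km 44 (Hillcrest, w=35) → cum 405
  km 45 (Westmoor, w=50) → cum 455
Optimal location: km 25.

x = 25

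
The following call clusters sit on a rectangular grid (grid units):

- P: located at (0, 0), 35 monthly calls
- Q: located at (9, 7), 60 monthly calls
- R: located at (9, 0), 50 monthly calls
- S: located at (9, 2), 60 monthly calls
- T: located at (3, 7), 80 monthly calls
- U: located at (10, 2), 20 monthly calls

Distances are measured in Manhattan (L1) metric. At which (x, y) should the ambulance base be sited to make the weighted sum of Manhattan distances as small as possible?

Manhattan distance separates: Σwᵢ(|x−xᵢ|+|y−yᵢ|) = Σwᵢ|x−xᵢ| + Σwᵢ|y−yᵢ|, so x and y are optimised independently as 1-D weighted medians.
Total weight W = 305; half = 152.5.
x-coordinate, sorted with cumulative weight:
  x=0 (P, w=35) cum 35
  x=3 (T, w=80) cum 115
  x=9 (Q, w=60) cum 175  ← median
  x=9 (R, w=50) cum 225
  x=9 (S, w=60) cum 285
  x=10 (U, w=20) cum 305
⇒ x* = 9
y-coordinate, sorted with cumulative weight:
  y=0 (P, w=35) cum 35
  y=0 (R, w=50) cum 85
  y=2 (S, w=60) cum 145
  y=2 (U, w=20) cum 165  ← median
  y=7 (Q, w=60) cum 225
  y=7 (T, w=80) cum 305
⇒ y* = 2

(9, 2)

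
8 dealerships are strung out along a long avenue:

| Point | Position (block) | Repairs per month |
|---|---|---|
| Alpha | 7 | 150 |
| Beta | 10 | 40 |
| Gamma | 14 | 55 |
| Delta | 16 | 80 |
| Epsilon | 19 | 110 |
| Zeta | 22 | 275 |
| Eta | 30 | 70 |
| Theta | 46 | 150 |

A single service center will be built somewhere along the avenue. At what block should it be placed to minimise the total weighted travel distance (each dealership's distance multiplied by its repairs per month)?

x = 22

For a sum of weighted absolute distances on a line, the optimum is the weighted median (not the mean). Total weight W = 930; half-weight = 465.
Sort by position and accumulate weight:
  block 7 (Alpha, w=150) → cum 150
  block 10 (Beta, w=40) → cum 190
  block 14 (Gamma, w=55) → cum 245
  block 16 (Delta, w=80) → cum 325
  block 19 (Epsilon, w=110) → cum 435
  block 22 (Zeta, w=275) → cum 710  ≥ 465 → median here
  block 30 (Eta, w=70) → cum 780
  block 46 (Theta, w=150) → cum 930
Optimal location: block 22.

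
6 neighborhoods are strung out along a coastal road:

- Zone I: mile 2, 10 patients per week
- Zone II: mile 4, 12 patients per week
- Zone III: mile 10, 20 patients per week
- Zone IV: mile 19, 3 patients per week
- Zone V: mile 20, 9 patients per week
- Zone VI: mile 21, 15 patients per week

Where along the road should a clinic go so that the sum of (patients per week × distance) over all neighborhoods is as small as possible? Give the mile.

For a sum of weighted absolute distances on a line, the optimum is the weighted median (not the mean). Total weight W = 69; half-weight = 34.5.
Sort by position and accumulate weight:
  mile 2 (Zone I, w=10) → cum 10
  mile 4 (Zone II, w=12) → cum 22
  mile 10 (Zone III, w=20) → cum 42  ≥ 34.5 → median here
  mile 19 (Zone IV, w=3) → cum 45
  mile 20 (Zone V, w=9) → cum 54
  mile 21 (Zone VI, w=15) → cum 69
Optimal location: mile 10.

x = 10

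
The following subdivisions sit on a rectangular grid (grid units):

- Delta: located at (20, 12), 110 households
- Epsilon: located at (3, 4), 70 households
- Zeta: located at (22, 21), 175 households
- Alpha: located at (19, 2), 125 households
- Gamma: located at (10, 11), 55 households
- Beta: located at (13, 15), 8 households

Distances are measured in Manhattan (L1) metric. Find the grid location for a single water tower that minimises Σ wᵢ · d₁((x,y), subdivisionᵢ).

(20, 12)

Manhattan distance separates: Σwᵢ(|x−xᵢ|+|y−yᵢ|) = Σwᵢ|x−xᵢ| + Σwᵢ|y−yᵢ|, so x and y are optimised independently as 1-D weighted medians.
Total weight W = 543; half = 271.5.
x-coordinate, sorted with cumulative weight:
  x=3 (Epsilon, w=70) cum 70
  x=10 (Gamma, w=55) cum 125
  x=13 (Beta, w=8) cum 133
  x=19 (Alpha, w=125) cum 258
  x=20 (Delta, w=110) cum 368  ← median
  x=22 (Zeta, w=175) cum 543
⇒ x* = 20
y-coordinate, sorted with cumulative weight:
  y=2 (Alpha, w=125) cum 125
  y=4 (Epsilon, w=70) cum 195
  y=11 (Gamma, w=55) cum 250
  y=12 (Delta, w=110) cum 360  ← median
  y=15 (Beta, w=8) cum 368
  y=21 (Zeta, w=175) cum 543
⇒ y* = 12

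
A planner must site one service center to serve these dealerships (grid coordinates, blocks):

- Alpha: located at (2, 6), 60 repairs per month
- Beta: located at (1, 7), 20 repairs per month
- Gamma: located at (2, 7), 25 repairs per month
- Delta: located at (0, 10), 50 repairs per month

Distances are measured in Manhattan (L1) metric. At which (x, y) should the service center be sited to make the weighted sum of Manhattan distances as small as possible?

(2, 7)

Manhattan distance separates: Σwᵢ(|x−xᵢ|+|y−yᵢ|) = Σwᵢ|x−xᵢ| + Σwᵢ|y−yᵢ|, so x and y are optimised independently as 1-D weighted medians.
Total weight W = 155; half = 77.5.
x-coordinate, sorted with cumulative weight:
  x=0 (Delta, w=50) cum 50
  x=1 (Beta, w=20) cum 70
  x=2 (Alpha, w=60) cum 130  ← median
  x=2 (Gamma, w=25) cum 155
⇒ x* = 2
y-coordinate, sorted with cumulative weight:
  y=6 (Alpha, w=60) cum 60
  y=7 (Beta, w=20) cum 80  ← median
  y=7 (Gamma, w=25) cum 105
  y=10 (Delta, w=50) cum 155
⇒ y* = 7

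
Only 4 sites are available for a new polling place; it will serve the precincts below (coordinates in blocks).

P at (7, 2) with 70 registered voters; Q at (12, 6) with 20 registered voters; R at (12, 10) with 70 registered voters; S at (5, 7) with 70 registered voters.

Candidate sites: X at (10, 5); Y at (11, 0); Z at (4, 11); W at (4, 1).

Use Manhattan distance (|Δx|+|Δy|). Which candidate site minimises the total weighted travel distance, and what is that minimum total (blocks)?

Total weighted distance at each candidate:
  X (10, 5): total = 1460
  Y (11, 0): total = 2240
  Z (4, 11): total = 2080
  W (4, 1): total = 2220
Minimum is at X with total 1460 blocks.

X, total 1460 blocks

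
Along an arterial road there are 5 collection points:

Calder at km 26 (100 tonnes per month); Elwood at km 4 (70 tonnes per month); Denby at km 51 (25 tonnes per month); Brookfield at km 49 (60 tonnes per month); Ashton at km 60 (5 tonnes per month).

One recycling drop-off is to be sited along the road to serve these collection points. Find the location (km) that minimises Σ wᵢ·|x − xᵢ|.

For a sum of weighted absolute distances on a line, the optimum is the weighted median (not the mean). Total weight W = 260; half-weight = 130.
Sort by position and accumulate weight:
  km 4 (Elwood, w=70) → cum 70
  km 26 (Calder, w=100) → cum 170  ≥ 130 → median here
  km 49 (Brookfield, w=60) → cum 230
  km 51 (Denby, w=25) → cum 255
  km 60 (Ashton, w=5) → cum 260
Optimal location: km 26.

x = 26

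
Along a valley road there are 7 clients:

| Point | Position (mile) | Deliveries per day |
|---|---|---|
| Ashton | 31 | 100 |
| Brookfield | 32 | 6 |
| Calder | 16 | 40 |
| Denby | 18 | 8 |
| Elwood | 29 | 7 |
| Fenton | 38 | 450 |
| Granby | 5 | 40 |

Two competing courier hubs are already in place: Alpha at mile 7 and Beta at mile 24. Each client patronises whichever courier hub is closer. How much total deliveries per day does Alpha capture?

40

The indifferent point is the midpoint (7+24)/2 = 15.5; clients left of it (closer to Alpha at 7) go to Alpha, those right go to Beta.
  Granby at 5 (w=40) → Alpha
  Calder at 16 (w=40) → Beta
  Denby at 18 (w=8) → Beta
  Elwood at 29 (w=7) → Beta
  Ashton at 31 (w=100) → Beta
  Brookfield at 32 (w=6) → Beta
  Fenton at 38 (w=450) → Beta
Alpha captures 40; Beta captures 611.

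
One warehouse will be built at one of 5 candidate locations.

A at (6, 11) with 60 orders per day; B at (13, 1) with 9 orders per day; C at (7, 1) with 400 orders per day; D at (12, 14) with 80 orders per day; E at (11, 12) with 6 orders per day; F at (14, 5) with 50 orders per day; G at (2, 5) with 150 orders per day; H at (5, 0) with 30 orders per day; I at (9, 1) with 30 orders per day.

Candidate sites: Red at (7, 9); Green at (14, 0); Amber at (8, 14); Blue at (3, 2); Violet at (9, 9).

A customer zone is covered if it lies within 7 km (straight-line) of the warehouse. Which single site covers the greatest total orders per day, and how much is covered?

Coverage radius r = 7 km; a point is covered iff (Δx)²+(Δy)² ≤ 7² = 49.
  Red (7, 9): covers {A, E, G} → 216
  Green (14, 0): covers {B, F, I} → 89
  Amber (8, 14): covers {A, D, E} → 146
  Blue (3, 2): covers {C, G, H, I} → 610
  Violet (9, 9): covers {A, D, E, F} → 196
Maximum coverage at Blue: 610 orders per day.

Blue, covering 610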